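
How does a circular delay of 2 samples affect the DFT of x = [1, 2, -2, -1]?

Time shift by 2: X_shifted[k] = ω_4^(2k) · X[k]
Shifted x = [-2, -1, 1, 2]

DFT(x[n-2]) = [0, -3+3i, -2, -3-3i]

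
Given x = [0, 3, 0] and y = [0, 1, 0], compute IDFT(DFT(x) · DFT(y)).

(x ⊛ y)[n] = Σ(m=0 to 2) x[m] · y[(n-m) mod 3]

Computing each output sample:
(x ⊛ y)[0] = 0
(x ⊛ y)[1] = 0
(x ⊛ y)[2] = 3

x ⊛ y = [0, 0, 3]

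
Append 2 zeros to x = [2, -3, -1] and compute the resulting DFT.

Original 3-point DFT: [-2, 4.0000+1.7321i, 4.0000-1.7321i]
Zero-padded 5-point DFT provides frequency interpolation.

DFT_5([x, 0, ...]) = [-2, 1.8820+3.4410i, 4.1180+0.8123i, 4.1180-0.8123i, 1.8820-3.4410i]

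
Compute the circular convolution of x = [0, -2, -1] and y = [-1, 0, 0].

(x ⊛ y)[n] = Σ(m=0 to 2) x[m] · y[(n-m) mod 3]

Computing each output sample:
(x ⊛ y)[0] = 0
(x ⊛ y)[1] = 2
(x ⊛ y)[2] = 1

x ⊛ y = [0, 2, 1]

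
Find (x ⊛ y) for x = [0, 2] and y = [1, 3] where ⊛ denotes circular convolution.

(x ⊛ y)[n] = Σ(m=0 to 1) x[m] · y[(n-m) mod 2]

Computing each output sample:
(x ⊛ y)[0] = 6
(x ⊛ y)[1] = 2

x ⊛ y = [6, 2]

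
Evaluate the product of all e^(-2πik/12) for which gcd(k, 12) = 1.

The primitive 12th roots of unity are ω_12^k for k coprime to 12: k ∈ {1, 5, 7, 11}
Their product equals the constant term of the cyclotomic polynomial Φ_12(x) up to sign.
For n ≥ 3, the product of all primitive nth roots of unity is 1. (For n=1 it is 1; for n=2 it is -1.)

1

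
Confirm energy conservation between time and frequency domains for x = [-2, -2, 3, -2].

Time domain:
Σ|x[n]|² = |-2|² + |-2|² + |3|² + |-2|² = 21.0000

Frequency domain:
(1/4)Σ|X[k]|² = (1/4)(|-3|² + |-5|² + |5|² + |-5|²) = (1/4)·84.0000 = 21.0000

Both sides agree, confirming Parseval's theorem.

Σ|x[n]|² = (1/N)Σ|X[k]|² = 21.0000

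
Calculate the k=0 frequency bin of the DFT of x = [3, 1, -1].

X[0] = Σ(n=0 to 2) x[n] · ω_3^0 = Σ x[n]
= (3) + (1) + (-1)

X[0] = 3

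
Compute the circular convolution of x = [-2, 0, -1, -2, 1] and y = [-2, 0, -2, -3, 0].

(x ⊛ y)[n] = Σ(m=0 to 4) x[m] · y[(n-m) mod 5]

Computing each output sample:
(x ⊛ y)[0] = 11
(x ⊛ y)[1] = 4
(x ⊛ y)[2] = 3
(x ⊛ y)[3] = 10
(x ⊛ y)[4] = 0

x ⊛ y = [11, 4, 3, 10, 0]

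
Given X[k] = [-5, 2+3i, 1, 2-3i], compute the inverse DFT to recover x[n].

x[n] = (1/4) Σ(k=0 to 3) X[k] · e^(2πikn/4)

Computing each x[n]:
x[0] = 0
x[1] = -3
x[2] = -2
x[3] = 0

x = [0, -3, -2, 0]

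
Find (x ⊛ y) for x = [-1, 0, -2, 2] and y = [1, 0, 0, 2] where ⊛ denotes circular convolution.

(x ⊛ y)[n] = Σ(m=0 to 3) x[m] · y[(n-m) mod 4]

Computing each output sample:
(x ⊛ y)[0] = -1
(x ⊛ y)[1] = -4
(x ⊛ y)[2] = 2
(x ⊛ y)[3] = 0

x ⊛ y = [-1, -4, 2, 0]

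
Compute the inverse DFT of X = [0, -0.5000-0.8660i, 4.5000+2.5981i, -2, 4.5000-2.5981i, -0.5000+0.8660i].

x[n] = (1/6) Σ(k=0 to 5) X[k] · e^(2πikn/6)

Computing each x[n]:
x[0] = 1
x[1] = -1
x[2] = 0
x[3] = 2
x[4] = -2
x[5] = 0

x = [1, -1, 0, 2, -2, 0]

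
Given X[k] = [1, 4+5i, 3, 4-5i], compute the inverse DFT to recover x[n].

x[n] = (1/4) Σ(k=0 to 3) X[k] · e^(2πikn/4)

Computing each x[n]:
x[0] = 3
x[1] = -3
x[2] = -1
x[3] = 2

x = [3, -3, -1, 2]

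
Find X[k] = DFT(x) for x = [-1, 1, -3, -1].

X[k] = Σ(n=0 to 3) x[n] · ω_4^(nk)
where ω_4 = e^(-2πi/4)

Computing each X[k]:
X[0] = -4
X[1] = 2-2i
X[2] = -4
X[3] = 2+2i

X = [-4, 2-2i, -4, 2+2i]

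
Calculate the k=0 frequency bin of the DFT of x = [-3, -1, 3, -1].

X[0] = Σ(n=0 to 3) x[n] · ω_4^0 = Σ x[n]
= (-3) + (-1) + (3) + (-1)

X[0] = -2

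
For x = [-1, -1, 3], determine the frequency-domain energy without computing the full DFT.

Parseval: Σ|x[n]|² = (1/N)Σ|X[k]|², so Σ|X[k]|² = N·Σ|x[n]|² = 3·11.0000

Σ|X[k]|² = N·Σ|x[n]|² = 3·11.0000 = 33.0000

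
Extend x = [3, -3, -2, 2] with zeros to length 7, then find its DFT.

Original 4-point DFT: [0, 5+5i, 2, 5-5i]
Zero-padded 7-point DFT provides frequency interpolation.

DFT_7([x, 0, ...]) = [0, -0.2274+3.4276i, 6.7165+3.6207i, 4.0109-2.2119i, 4.0109+2.2119i, 6.7165-3.6207i, -0.2274-3.4276i]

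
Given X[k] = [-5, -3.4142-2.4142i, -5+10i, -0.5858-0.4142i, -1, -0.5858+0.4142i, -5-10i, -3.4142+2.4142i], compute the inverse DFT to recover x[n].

x[n] = (1/8) Σ(k=0 to 7) X[k] · e^(2πikn/8)

Computing each x[n]:
x[0] = -3
x[1] = -3
x[2] = 1
x[3] = 3
x[4] = -1
x[5] = -3
x[6] = 0
x[7] = 1

x = [-3, -3, 1, 3, -1, -3, 0, 1]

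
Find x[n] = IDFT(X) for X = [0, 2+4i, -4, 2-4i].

x[n] = (1/4) Σ(k=0 to 3) X[k] · e^(2πikn/4)

Computing each x[n]:
x[0] = 0
x[1] = -1
x[2] = -2
x[3] = 3

x = [0, -1, -2, 3]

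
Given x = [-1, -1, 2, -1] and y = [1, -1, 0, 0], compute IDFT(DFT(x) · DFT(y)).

(x ⊛ y)[n] = Σ(m=0 to 3) x[m] · y[(n-m) mod 4]

Computing each output sample:
(x ⊛ y)[0] = 0
(x ⊛ y)[1] = 0
(x ⊛ y)[2] = 3
(x ⊛ y)[3] = -3

x ⊛ y = [0, 0, 3, -3]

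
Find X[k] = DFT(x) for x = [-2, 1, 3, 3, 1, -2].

X[k] = Σ(n=0 to 5) x[n] · ω_6^(nk)
where ω_6 = e^(-2πi/6)

Computing each X[k]:
X[0] = 4
X[1] = -7.5000-4.3301i
X[2] = -0.5000-0.8660i
X[3] = 0
X[4] = -0.5000+0.8660i
X[5] = -7.5000+4.3301i

X = [4, -7.5000-4.3301i, -0.5000-0.8660i, 0, -0.5000+0.8660i, -7.5000+4.3301i]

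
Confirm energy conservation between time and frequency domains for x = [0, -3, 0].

Time domain:
Σ|x[n]|² = |0|² + |-3|² + |0|² = 9.0000

Frequency domain:
(1/3)Σ|X[k]|² = (1/3)(|-3|² + |1.5000+2.5981i|² + |1.5000-2.5981i|²) = (1/3)·27.0000 = 9.0000

Both sides agree, confirming Parseval's theorem.

Σ|x[n]|² = (1/N)Σ|X[k]|² = 9.0000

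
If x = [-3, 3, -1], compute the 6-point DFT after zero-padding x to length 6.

Original 3-point DFT: [-1, -4.0000-3.4641i, -4.0000+3.4641i]
Zero-padded 6-point DFT provides frequency interpolation.

DFT_6([x, 0, ...]) = [-1, -1.0000-1.7321i, -4.0000-3.4641i, -7, -4.0000+3.4641i, -1.0000+1.7321i]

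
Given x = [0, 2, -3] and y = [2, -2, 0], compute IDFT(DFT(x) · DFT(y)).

(x ⊛ y)[n] = Σ(m=0 to 2) x[m] · y[(n-m) mod 3]

Computing each output sample:
(x ⊛ y)[0] = 6
(x ⊛ y)[1] = 4
(x ⊛ y)[2] = -10

x ⊛ y = [6, 4, -10]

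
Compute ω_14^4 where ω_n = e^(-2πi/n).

ω_14^4 = e^(-2πi·4/14)
= cos(-2π·4/14) + i·sin(-2π·4/14)
= cos(-8π/14) + i·sin(-8π/14)

ω_14^4 = cos(-8π/14) + i·sin(-8π/14) = -0.2225-0.9749i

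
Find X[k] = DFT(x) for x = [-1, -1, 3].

X[k] = Σ(n=0 to 2) x[n] · ω_3^(nk)
where ω_3 = e^(-2πi/3)

Computing each X[k]:
X[0] = 1
X[1] = -2.0000+3.4641i
X[2] = -2.0000-3.4641i

X = [1, -2.0000+3.4641i, -2.0000-3.4641i]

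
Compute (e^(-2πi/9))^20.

Since ω_9^9 = 1, powers reduce modulo 9.
20 mod 9 = 2
So ω_9^20 = ω_9^2 = e^(-2πi·2/9)

ω_9^20 = ω_9^2 = 0.1736-0.9848i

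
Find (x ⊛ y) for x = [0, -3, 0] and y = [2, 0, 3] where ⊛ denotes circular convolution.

(x ⊛ y)[n] = Σ(m=0 to 2) x[m] · y[(n-m) mod 3]

Computing each output sample:
(x ⊛ y)[0] = -9
(x ⊛ y)[1] = -6
(x ⊛ y)[2] = 0

x ⊛ y = [-9, -6, 0]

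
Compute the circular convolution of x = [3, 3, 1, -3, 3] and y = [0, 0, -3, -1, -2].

(x ⊛ y)[n] = Σ(m=0 to 4) x[m] · y[(n-m) mod 5]

Computing each output sample:
(x ⊛ y)[0] = 2
(x ⊛ y)[1] = -8
(x ⊛ y)[2] = -6
(x ⊛ y)[3] = -18
(x ⊛ y)[4] = -12

x ⊛ y = [2, -8, -6, -18, -12]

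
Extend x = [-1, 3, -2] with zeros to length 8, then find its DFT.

Original 3-point DFT: [0, -1.5000-4.3301i, -1.5000+4.3301i]
Zero-padded 8-point DFT provides frequency interpolation.

DFT_8([x, 0, ...]) = [0, 1.1213-0.1213i, 1-3i, -3.1213-4.1213i, -6, -3.1213+4.1213i, 1+3i, 1.1213+0.1213i]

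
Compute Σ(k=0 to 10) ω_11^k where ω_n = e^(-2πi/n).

Sum of all nth roots of unity equals 0 for n > 1 (geometric series with r ≠ 1).

0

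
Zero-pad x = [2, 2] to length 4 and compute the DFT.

Original 2-point DFT: [4, 0]
Zero-padded 4-point DFT provides frequency interpolation.

DFT_4([x, 0, ...]) = [4, 2-2i, 0, 2+2i]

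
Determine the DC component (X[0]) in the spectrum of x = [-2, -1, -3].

X[0] = Σ(n=0 to 2) x[n] · ω_3^0 = Σ x[n]
= (-2) + (-1) + (-3)

X[0] = -6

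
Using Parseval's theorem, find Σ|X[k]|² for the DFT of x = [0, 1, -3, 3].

Parseval: Σ|x[n]|² = (1/N)Σ|X[k]|², so Σ|X[k]|² = N·Σ|x[n]|² = 4·19.0000

Σ|X[k]|² = N·Σ|x[n]|² = 4·19.0000 = 76.0000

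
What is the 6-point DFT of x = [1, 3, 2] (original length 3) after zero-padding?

Original 3-point DFT: [6, -1.5000-0.8660i, -1.5000+0.8660i]
Zero-padded 6-point DFT provides frequency interpolation.

DFT_6([x, 0, ...]) = [6, 1.5000-4.3301i, -1.5000-0.8660i, 0, -1.5000+0.8660i, 1.5000+4.3301i]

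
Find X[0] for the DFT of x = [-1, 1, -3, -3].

X[0] = Σ(n=0 to 3) x[n] · ω_4^0 = Σ x[n]
= (-1) + (1) + (-3) + (-3)

X[0] = -6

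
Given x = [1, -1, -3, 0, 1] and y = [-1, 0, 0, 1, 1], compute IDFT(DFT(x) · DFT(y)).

(x ⊛ y)[n] = Σ(m=0 to 4) x[m] · y[(n-m) mod 5]

Computing each output sample:
(x ⊛ y)[0] = -5
(x ⊛ y)[1] = -2
(x ⊛ y)[2] = 4
(x ⊛ y)[3] = 2
(x ⊛ y)[4] = -1

x ⊛ y = [-5, -2, 4, 2, -1]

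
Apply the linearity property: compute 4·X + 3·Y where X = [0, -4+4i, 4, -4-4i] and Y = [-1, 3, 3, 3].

By linearity: DFT(4x + 3y) = 4·DFT(x) + 3·DFT(y)
= 4·[0, -4+4i, 4, -4-4i] + 3·[-1, 3, 3, 3]

Computing element-wise:
Z[0] = 4·(0) + 3·(-1) = -3
Z[1] = 4·(-4+4i) + 3·(3) = -7+16i
Z[2] = 4·(4) + 3·(3) = 25
Z[3] = 4·(-4-4i) + 3·(3) = -7-16i

DFT(4x + 3y) = 4·X + 3·Y = [-3, -7+16i, 25, -7-16i]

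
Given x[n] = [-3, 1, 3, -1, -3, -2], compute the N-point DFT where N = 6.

X[k] = Σ(n=0 to 5) x[n] · ω_6^(nk)
where ω_6 = e^(-2πi/6)

Computing each X[k]:
X[0] = -5
X[1] = -2.5000-7.7942i
X[2] = -3.5000+2.5981i
X[3] = -1
X[4] = -3.5000-2.5981i
X[5] = -2.5000+7.7942i

X = [-5, -2.5000-7.7942i, -3.5000+2.5981i, -1, -3.5000-2.5981i, -2.5000+7.7942i]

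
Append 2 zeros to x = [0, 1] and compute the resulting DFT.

Original 2-point DFT: [1, -1]
Zero-padded 4-point DFT provides frequency interpolation.

DFT_4([x, 0, ...]) = [1, -1i, -1, 1i]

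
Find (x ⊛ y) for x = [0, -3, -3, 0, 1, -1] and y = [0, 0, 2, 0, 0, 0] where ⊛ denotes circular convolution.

(x ⊛ y)[n] = Σ(m=0 to 5) x[m] · y[(n-m) mod 6]

Computing each output sample:
(x ⊛ y)[0] = 2
(x ⊛ y)[1] = -2
(x ⊛ y)[2] = 0
(x ⊛ y)[3] = -6
(x ⊛ y)[4] = -6
(x ⊛ y)[5] = 0

x ⊛ y = [2, -2, 0, -6, -6, 0]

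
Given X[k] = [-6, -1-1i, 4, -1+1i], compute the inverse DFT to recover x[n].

x[n] = (1/4) Σ(k=0 to 3) X[k] · e^(2πikn/4)

Computing each x[n]:
x[0] = -1
x[1] = -2
x[2] = 0
x[3] = -3

x = [-1, -2, 0, -3]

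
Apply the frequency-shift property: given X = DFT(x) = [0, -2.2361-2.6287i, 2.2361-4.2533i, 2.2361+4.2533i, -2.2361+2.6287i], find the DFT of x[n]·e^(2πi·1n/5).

Modulation property: DFT(ω_5^(-1n)·x[n]) = X[(k-1) mod 5], so circularly shift X by 1 positions.

X[k-1] = [-2.2361+2.6287i, 0, -2.2361-2.6287i, 2.2361-4.2533i, 2.2361+4.2533i]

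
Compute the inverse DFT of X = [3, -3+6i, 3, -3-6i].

x[n] = (1/4) Σ(k=0 to 3) X[k] · e^(2πikn/4)

Computing each x[n]:
x[0] = 0
x[1] = -3
x[2] = 3
x[3] = 3

x = [0, -3, 3, 3]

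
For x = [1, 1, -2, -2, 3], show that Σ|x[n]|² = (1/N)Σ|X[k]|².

Time domain:
Σ|x[n]|² = |1|² + |1|² + |-2|² + |-2|² + |3|² = 19.0000

Frequency domain:
(1/5)Σ|X[k]|² = (1/5)(|1|² + |5.4721+1.9021i|² + |-3.4721+1.1756i|² + |-3.4721-1.1756i|² + |5.4721-1.9021i|²) = (1/5)·95.0000 = 19.0000

Both sides agree, confirming Parseval's theorem.

Σ|x[n]|² = (1/N)Σ|X[k]|² = 19.0000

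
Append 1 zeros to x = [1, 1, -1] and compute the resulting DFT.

Original 3-point DFT: [1, 1.0000-1.7321i, 1.0000+1.7321i]
Zero-padded 4-point DFT provides frequency interpolation.

DFT_4([x, 0, ...]) = [1, 2-1i, -1, 2+1i]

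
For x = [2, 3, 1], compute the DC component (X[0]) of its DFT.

X[0] = Σ(n=0 to 2) x[n] · ω_3^0 = Σ x[n]
= (2) + (3) + (1)

X[0] = 6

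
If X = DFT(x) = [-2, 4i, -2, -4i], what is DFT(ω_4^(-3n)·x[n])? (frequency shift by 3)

Modulation property: DFT(ω_4^(-3n)·x[n]) = X[(k-3) mod 4], so circularly shift X by 3 positions.

X[k-3] = [4i, -2, -4i, -2]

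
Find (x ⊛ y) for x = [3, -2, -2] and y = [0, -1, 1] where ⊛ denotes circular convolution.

(x ⊛ y)[n] = Σ(m=0 to 2) x[m] · y[(n-m) mod 3]

Computing each output sample:
(x ⊛ y)[0] = 0
(x ⊛ y)[1] = -5
(x ⊛ y)[2] = 5

x ⊛ y = [0, -5, 5]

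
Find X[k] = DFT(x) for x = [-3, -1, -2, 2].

X[k] = Σ(n=0 to 3) x[n] · ω_4^(nk)
where ω_4 = e^(-2πi/4)

Computing each X[k]:
X[0] = -4
X[1] = -1+3i
X[2] = -6
X[3] = -1-3i

X = [-4, -1+3i, -6, -1-3i]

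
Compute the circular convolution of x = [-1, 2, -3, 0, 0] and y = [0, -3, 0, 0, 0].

(x ⊛ y)[n] = Σ(m=0 to 4) x[m] · y[(n-m) mod 5]

Computing each output sample:
(x ⊛ y)[0] = 0
(x ⊛ y)[1] = 3
(x ⊛ y)[2] = -6
(x ⊛ y)[3] = 9
(x ⊛ y)[4] = 0

x ⊛ y = [0, 3, -6, 9, 0]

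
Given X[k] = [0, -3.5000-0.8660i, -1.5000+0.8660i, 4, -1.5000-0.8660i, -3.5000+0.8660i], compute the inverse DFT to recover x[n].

x[n] = (1/6) Σ(k=0 to 5) X[k] · e^(2πikn/6)

Computing each x[n]:
x[0] = -1
x[1] = -1
x[2] = 2
x[3] = 0
x[4] = 1
x[5] = -1

x = [-1, -1, 2, 0, 1, -1]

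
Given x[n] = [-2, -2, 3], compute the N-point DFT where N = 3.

X[k] = Σ(n=0 to 2) x[n] · ω_3^(nk)
where ω_3 = e^(-2πi/3)

Computing each X[k]:
X[0] = -1
X[1] = -2.5000+4.3301i
X[2] = -2.5000-4.3301i

X = [-1, -2.5000+4.3301i, -2.5000-4.3301i]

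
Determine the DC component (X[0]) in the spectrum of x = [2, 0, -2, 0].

X[0] = Σ(n=0 to 3) x[n] · ω_4^0 = Σ x[n]
= (2) + (0) + (-2) + (0)

X[0] = 0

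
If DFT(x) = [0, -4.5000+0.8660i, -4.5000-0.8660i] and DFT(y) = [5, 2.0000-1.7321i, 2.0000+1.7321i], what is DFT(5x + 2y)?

By linearity: DFT(5x + 2y) = 5·DFT(x) + 2·DFT(y)
= 5·[0, -4.5000+0.8660i, -4.5000-0.8660i] + 2·[5, 2.0000-1.7321i, 2.0000+1.7321i]

Computing element-wise:
Z[0] = 5·(0) + 2·(5) = 10
Z[1] = 5·(-4.5000+0.8660i) + 2·(2.0000-1.7321i) = -18.5000+0.8658i
Z[2] = 5·(-4.5000-0.8660i) + 2·(2.0000+1.7321i) = -18.5000-0.8658i

DFT(5x + 2y) = 5·X + 2·Y = [10, -18.5000+0.8658i, -18.5000-0.8658i]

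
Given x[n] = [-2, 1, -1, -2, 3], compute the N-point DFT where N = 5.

X[k] = Σ(n=0 to 4) x[n] · ω_5^(nk)
where ω_5 = e^(-2πi/5)

Computing each X[k]:
X[0] = -1
X[1] = 1.6631+1.3143i
X[2] = -6.1631+2.1266i
X[3] = -6.1631-2.1266i
X[4] = 1.6631-1.3143i

X = [-1, 1.6631+1.3143i, -6.1631+2.1266i, -6.1631-2.1266i, 1.6631-1.3143i]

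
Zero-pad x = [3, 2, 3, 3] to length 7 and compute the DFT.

Original 4-point DFT: [11, 1i, 1, -1i]
Zero-padded 7-point DFT provides frequency interpolation.

DFT_7([x, 0, ...]) = [11, 0.8765-5.7901i, 1.7225+1.6973i, 2.4010-1.4471i, 2.4010+1.4471i, 1.7225-1.6973i, 0.8765+5.7901i]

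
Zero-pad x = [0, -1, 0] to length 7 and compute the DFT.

Original 3-point DFT: [-1, 0.5000+0.8660i, 0.5000-0.8660i]
Zero-padded 7-point DFT provides frequency interpolation.

DFT_7([x, 0, ...]) = [-1, -0.6235+0.7818i, 0.2225+0.9749i, 0.9010+0.4339i, 0.9010-0.4339i, 0.2225-0.9749i, -0.6235-0.7818i]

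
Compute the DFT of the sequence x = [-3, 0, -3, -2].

X[k] = Σ(n=0 to 3) x[n] · ω_4^(nk)
where ω_4 = e^(-2πi/4)

Computing each X[k]:
X[0] = -8
X[1] = -2i
X[2] = -4
X[3] = 2i

X = [-8, -2i, -4, 2i]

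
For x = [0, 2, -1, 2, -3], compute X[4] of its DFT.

X[4] = Σ(n=0 to 4) x[n] · ω_5^(4n) where ω_5 = e^(-2πi/5)
= (0)·ω_5^0 + (2)·ω_5^4 + (-1)·ω_5^8 + (2)·ω_5^12 + (-3)·ω_5^16

X[4] = -1.1180+2.9919i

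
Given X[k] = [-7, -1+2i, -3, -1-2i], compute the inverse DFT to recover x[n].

x[n] = (1/4) Σ(k=0 to 3) X[k] · e^(2πikn/4)

Computing each x[n]:
x[0] = -3
x[1] = -2
x[2] = -2
x[3] = 0

x = [-3, -2, -2, 0]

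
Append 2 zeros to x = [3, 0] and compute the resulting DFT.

Original 2-point DFT: [3, 3]
Zero-padded 4-point DFT provides frequency interpolation.

DFT_4([x, 0, ...]) = [3, 3, 3, 3]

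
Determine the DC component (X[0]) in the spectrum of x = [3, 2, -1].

X[0] = Σ(n=0 to 2) x[n] · ω_3^0 = Σ x[n]
= (3) + (2) + (-1)

X[0] = 4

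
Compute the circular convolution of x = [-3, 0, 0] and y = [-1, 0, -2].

(x ⊛ y)[n] = Σ(m=0 to 2) x[m] · y[(n-m) mod 3]

Computing each output sample:
(x ⊛ y)[0] = 3
(x ⊛ y)[1] = 0
(x ⊛ y)[2] = 6

x ⊛ y = [3, 0, 6]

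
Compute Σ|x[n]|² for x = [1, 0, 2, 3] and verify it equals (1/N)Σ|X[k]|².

Time domain:
Σ|x[n]|² = |1|² + |0|² + |2|² + |3|² = 14.0000

Frequency domain:
(1/4)Σ|X[k]|² = (1/4)(|6|² + |-1+3i|² + |0|² + |-1-3i|²) = (1/4)·56.0000 = 14.0000

Both sides agree, confirming Parseval's theorem.

Σ|x[n]|² = (1/N)Σ|X[k]|² = 14.0000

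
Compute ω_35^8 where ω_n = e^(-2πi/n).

ω_35^8 = e^(-2πi·8/35)
= cos(-2π·8/35) + i·sin(-2π·8/35)
= cos(-16π/35) + i·sin(-16π/35)

ω_35^8 = cos(-16π/35) + i·sin(-16π/35) = 0.1342-0.9909i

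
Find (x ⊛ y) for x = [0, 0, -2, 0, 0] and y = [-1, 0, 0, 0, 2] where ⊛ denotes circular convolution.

(x ⊛ y)[n] = Σ(m=0 to 4) x[m] · y[(n-m) mod 5]

Computing each output sample:
(x ⊛ y)[0] = 0
(x ⊛ y)[1] = -4
(x ⊛ y)[2] = 2
(x ⊛ y)[3] = 0
(x ⊛ y)[4] = 0

x ⊛ y = [0, -4, 2, 0, 0]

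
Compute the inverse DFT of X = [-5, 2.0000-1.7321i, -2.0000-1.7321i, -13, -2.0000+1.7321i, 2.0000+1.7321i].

x[n] = (1/6) Σ(k=0 to 5) X[k] · e^(2πikn/6)

Computing each x[n]:
x[0] = -3
x[1] = 3
x[2] = -3
x[3] = 0
x[4] = -3
x[5] = 1

x = [-3, 3, -3, 0, -3, 1]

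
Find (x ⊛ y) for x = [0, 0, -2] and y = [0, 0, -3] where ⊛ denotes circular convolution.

(x ⊛ y)[n] = Σ(m=0 to 2) x[m] · y[(n-m) mod 3]

Computing each output sample:
(x ⊛ y)[0] = 0
(x ⊛ y)[1] = 6
(x ⊛ y)[2] = 0

x ⊛ y = [0, 6, 0]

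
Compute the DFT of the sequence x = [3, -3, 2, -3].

X[k] = Σ(n=0 to 3) x[n] · ω_4^(nk)
where ω_4 = e^(-2πi/4)

Computing each X[k]:
X[0] = -1
X[1] = 1
X[2] = 11
X[3] = 1

X = [-1, 1, 11, 1]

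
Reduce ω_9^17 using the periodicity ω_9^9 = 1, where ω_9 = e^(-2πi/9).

Since ω_9^9 = 1, powers reduce modulo 9.
17 mod 9 = 8
So ω_9^17 = ω_9^8 = e^(-2πi·8/9)

ω_9^17 = ω_9^8 = 0.7660+0.6428i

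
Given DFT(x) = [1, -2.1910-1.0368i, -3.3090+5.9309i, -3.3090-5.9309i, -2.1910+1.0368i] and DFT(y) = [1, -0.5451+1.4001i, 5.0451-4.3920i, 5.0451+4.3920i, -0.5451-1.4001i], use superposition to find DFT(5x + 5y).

By linearity: DFT(5x + 5y) = 5·DFT(x) + 5·DFT(y)
= 5·[1, -2.1910-1.0368i, -3.3090+5.9309i, -3.3090-5.9309i, -2.1910+1.0368i] + 5·[1, -0.5451+1.4001i, 5.0451-4.3920i, 5.0451+4.3920i, -0.5451-1.4001i]

Computing element-wise:
Z[0] = 5·(1) + 5·(1) = 10
Z[1] = 5·(-2.1910-1.0368i) + 5·(-0.5451+1.4001i) = -13.6805+1.8165i
Z[2] = 5·(-3.3090+5.9309i) + 5·(5.0451-4.3920i) = 8.6805+7.6945i
Z[3] = 5·(-3.3090-5.9309i) + 5·(5.0451+4.3920i) = 8.6805-7.6945i
Z[4] = 5·(-2.1910+1.0368i) + 5·(-0.5451-1.4001i) = -13.6805-1.8165i

DFT(5x + 5y) = 5·X + 5·Y = [10, -13.6805+1.8165i, 8.6805+7.6945i, 8.6805-7.6945i, -13.6805-1.8165i]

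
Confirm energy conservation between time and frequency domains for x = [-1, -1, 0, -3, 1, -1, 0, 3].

Time domain:
Σ|x[n]|² = |-1|² + |-1|² + |0|² + |-3|² + |1|² + |-1|² + |0|² + |3|² = 22.0000

Frequency domain:
(1/8)Σ|X[k]|² = (1/8)(|-2|² + |2.2426+4.2426i|² + |2i|² + |-6.2426+4.2426i|² + |2|² + |-6.2426-4.2426i|² + |-2i|² + |2.2426-4.2426i|²) = (1/8)·176.0000 = 22.0000

Both sides agree, confirming Parseval's theorem.

Σ|x[n]|² = (1/N)Σ|X[k]|² = 22.0000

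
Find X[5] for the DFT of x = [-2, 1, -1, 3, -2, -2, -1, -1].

X[5] = Σ(n=0 to 7) x[n] · ω_8^(5n) where ω_8 = e^(-2πi/8)
= (-2)·ω_8^0 + (1)·ω_8^5 + (-1)·ω_8^10 + (3)·ω_8^15 + (-2)·ω_8^20 + (-2)·ω_8^25 + (-1)·ω_8^30 + (-1)·ω_8^35

X[5] = 0.7071+4.9497i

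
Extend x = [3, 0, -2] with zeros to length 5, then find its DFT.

Original 3-point DFT: [1, 4.0000-1.7321i, 4.0000+1.7321i]
Zero-padded 5-point DFT provides frequency interpolation.

DFT_5([x, 0, ...]) = [1, 4.6180+1.1756i, 2.3820-1.9021i, 2.3820+1.9021i, 4.6180-1.1756i]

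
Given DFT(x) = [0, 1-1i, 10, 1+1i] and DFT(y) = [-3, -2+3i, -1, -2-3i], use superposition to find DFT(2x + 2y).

By linearity: DFT(2x + 2y) = 2·DFT(x) + 2·DFT(y)
= 2·[0, 1-1i, 10, 1+1i] + 2·[-3, -2+3i, -1, -2-3i]

Computing element-wise:
Z[0] = 2·(0) + 2·(-3) = -6
Z[1] = 2·(1-1i) + 2·(-2+3i) = -2+4i
Z[2] = 2·(10) + 2·(-1) = 18
Z[3] = 2·(1+1i) + 2·(-2-3i) = -2-4i

DFT(2x + 2y) = 2·X + 2·Y = [-6, -2+4i, 18, -2-4i]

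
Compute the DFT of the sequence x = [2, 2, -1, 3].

X[k] = Σ(n=0 to 3) x[n] · ω_4^(nk)
where ω_4 = e^(-2πi/4)

Computing each X[k]:
X[0] = 6
X[1] = 3+1i
X[2] = -4
X[3] = 3-1i

X = [6, 3+1i, -4, 3-1i]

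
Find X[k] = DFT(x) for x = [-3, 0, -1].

X[k] = Σ(n=0 to 2) x[n] · ω_3^(nk)
where ω_3 = e^(-2πi/3)

Computing each X[k]:
X[0] = -4
X[1] = -2.5000-0.8660i
X[2] = -2.5000+0.8660i

X = [-4, -2.5000-0.8660i, -2.5000+0.8660i]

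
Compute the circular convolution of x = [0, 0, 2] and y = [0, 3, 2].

(x ⊛ y)[n] = Σ(m=0 to 2) x[m] · y[(n-m) mod 3]

Computing each output sample:
(x ⊛ y)[0] = 6
(x ⊛ y)[1] = 4
(x ⊛ y)[2] = 0

x ⊛ y = [6, 4, 0]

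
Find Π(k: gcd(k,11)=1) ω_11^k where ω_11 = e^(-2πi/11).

The primitive 11th roots of unity are ω_11^k for k coprime to 11: k ∈ {1, 2, 3, 4, 5, 6, 7, 8, 9, 10}
Their product equals the constant term of the cyclotomic polynomial Φ_11(x) up to sign.
For n ≥ 3, the product of all primitive nth roots of unity is 1. (For n=1 it is 1; for n=2 it is -1.)

1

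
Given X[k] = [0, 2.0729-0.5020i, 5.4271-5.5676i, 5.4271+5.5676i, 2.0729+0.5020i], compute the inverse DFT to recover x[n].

x[n] = (1/5) Σ(k=0 to 4) X[k] · e^(2πikn/5)

Computing each x[n]:
x[0] = 3
x[1] = 0
x[2] = -2
x[3] = 2
x[4] = -3

x = [3, 0, -2, 2, -3]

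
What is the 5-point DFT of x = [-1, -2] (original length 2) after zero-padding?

Original 2-point DFT: [-3, 1]
Zero-padded 5-point DFT provides frequency interpolation.

DFT_5([x, 0, ...]) = [-3, -1.6180+1.9021i, 0.6180+1.1756i, 0.6180-1.1756i, -1.6180-1.9021i]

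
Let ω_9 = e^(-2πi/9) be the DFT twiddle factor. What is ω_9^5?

ω_9^5 = e^(-2πi·5/9)
= cos(-2π·5/9) + i·sin(-2π·5/9)
= cos(-10π/9) + i·sin(-10π/9)

ω_9^5 = cos(-10π/9) + i·sin(-10π/9) = -0.9397+0.3420i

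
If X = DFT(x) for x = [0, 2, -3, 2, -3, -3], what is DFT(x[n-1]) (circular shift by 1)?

Time shift by 1: X_shifted[k] = ω_6^(1k) · X[k]
Shifted x = [-3, 0, 2, -3, 2, -3]

DFT(x[n-1]) = [-5, -3.5000-2.5981i, -6.5000-2.5981i, 7, -6.5000+2.5981i, -3.5000+2.5981i]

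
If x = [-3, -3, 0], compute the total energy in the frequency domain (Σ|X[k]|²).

Parseval: Σ|x[n]|² = (1/N)Σ|X[k]|², so Σ|X[k]|² = N·Σ|x[n]|² = 3·18.0000

Σ|X[k]|² = N·Σ|x[n]|² = 3·18.0000 = 54.0000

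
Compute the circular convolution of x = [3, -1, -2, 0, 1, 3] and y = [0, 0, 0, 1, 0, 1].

(x ⊛ y)[n] = Σ(m=0 to 5) x[m] · y[(n-m) mod 6]

Computing each output sample:
(x ⊛ y)[0] = -1
(x ⊛ y)[1] = -1
(x ⊛ y)[2] = 3
(x ⊛ y)[3] = 4
(x ⊛ y)[4] = 2
(x ⊛ y)[5] = 1

x ⊛ y = [-1, -1, 3, 4, 2, 1]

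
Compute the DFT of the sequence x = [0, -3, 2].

X[k] = Σ(n=0 to 2) x[n] · ω_3^(nk)
where ω_3 = e^(-2πi/3)

Computing each X[k]:
X[0] = -1
X[1] = 0.5000+4.3301i
X[2] = 0.5000-4.3301i

X = [-1, 0.5000+4.3301i, 0.5000-4.3301i]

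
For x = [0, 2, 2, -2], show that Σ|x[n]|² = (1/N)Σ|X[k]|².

Time domain:
Σ|x[n]|² = |0|² + |2|² + |2|² + |-2|² = 12.0000

Frequency domain:
(1/4)Σ|X[k]|² = (1/4)(|2|² + |-2-4i|² + |2|² + |-2+4i|²) = (1/4)·48.0000 = 12.0000

Both sides agree, confirming Parseval's theorem.

Σ|x[n]|² = (1/N)Σ|X[k]|² = 12.0000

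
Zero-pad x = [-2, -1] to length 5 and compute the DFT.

Original 2-point DFT: [-3, -1]
Zero-padded 5-point DFT provides frequency interpolation.

DFT_5([x, 0, ...]) = [-3, -2.3090+0.9511i, -1.1910+0.5878i, -1.1910-0.5878i, -2.3090-0.9511i]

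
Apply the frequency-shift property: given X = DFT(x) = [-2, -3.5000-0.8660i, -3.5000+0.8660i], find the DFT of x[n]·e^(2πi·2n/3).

Modulation property: DFT(ω_3^(-2n)·x[n]) = X[(k-2) mod 3], so circularly shift X by 2 positions.

X[k-2] = [-3.5000-0.8660i, -3.5000+0.8660i, -2]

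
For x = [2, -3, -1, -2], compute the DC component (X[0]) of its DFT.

X[0] = Σ(n=0 to 3) x[n] · ω_4^0 = Σ x[n]
= (2) + (-3) + (-1) + (-2)

X[0] = -4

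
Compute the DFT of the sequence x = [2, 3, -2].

X[k] = Σ(n=0 to 2) x[n] · ω_3^(nk)
where ω_3 = e^(-2πi/3)

Computing each X[k]:
X[0] = 3
X[1] = 1.5000-4.3301i
X[2] = 1.5000+4.3301i

X = [3, 1.5000-4.3301i, 1.5000+4.3301i]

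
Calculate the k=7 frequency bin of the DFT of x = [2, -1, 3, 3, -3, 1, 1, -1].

X[7] = Σ(n=0 to 7) x[n] · ω_8^(7n) where ω_8 = e^(-2πi/8)
= (2)·ω_8^0 + (-1)·ω_8^7 + (3)·ω_8^14 + (3)·ω_8^21 + (-3)·ω_8^28 + (1)·ω_8^35 + (1)·ω_8^42 + (-1)·ω_8^49

X[7] = 0.7574+3.4142i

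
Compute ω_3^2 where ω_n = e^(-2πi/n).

ω_3^2 = e^(-2πi·2/3)
= cos(-2π·2/3) + i·sin(-2π·2/3)
= cos(-4π/3) + i·sin(-4π/3)

ω_3^2 = cos(-4π/3) + i·sin(-4π/3) = -0.5000+0.8660i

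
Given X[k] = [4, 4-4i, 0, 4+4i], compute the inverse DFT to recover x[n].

x[n] = (1/4) Σ(k=0 to 3) X[k] · e^(2πikn/4)

Computing each x[n]:
x[0] = 3
x[1] = 3
x[2] = -1
x[3] = -1

x = [3, 3, -1, -1]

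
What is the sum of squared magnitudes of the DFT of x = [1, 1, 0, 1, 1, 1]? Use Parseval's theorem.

Parseval: Σ|x[n]|² = (1/N)Σ|X[k]|², so Σ|X[k]|² = N·Σ|x[n]|² = 6·5.0000

Σ|X[k]|² = N·Σ|x[n]|² = 6·5.0000 = 30.0000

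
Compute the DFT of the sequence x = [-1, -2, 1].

X[k] = Σ(n=0 to 2) x[n] · ω_3^(nk)
where ω_3 = e^(-2πi/3)

Computing each X[k]:
X[0] = -2
X[1] = -0.5000+2.5981i
X[2] = -0.5000-2.5981i

X = [-2, -0.5000+2.5981i, -0.5000-2.5981i]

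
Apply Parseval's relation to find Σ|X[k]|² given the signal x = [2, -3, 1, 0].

Parseval: Σ|x[n]|² = (1/N)Σ|X[k]|², so Σ|X[k]|² = N·Σ|x[n]|² = 4·14.0000

Σ|X[k]|² = N·Σ|x[n]|² = 4·14.0000 = 56.0000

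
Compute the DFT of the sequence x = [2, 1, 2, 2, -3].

X[k] = Σ(n=0 to 4) x[n] · ω_5^(nk)
where ω_5 = e^(-2πi/5)

Computing each X[k]:
X[0] = 4
X[1] = -1.8541-3.8042i
X[2] = 4.8541-2.3511i
X[3] = 4.8541+2.3511i
X[4] = -1.8541+3.8042i

X = [4, -1.8541-3.8042i, 4.8541-2.3511i, 4.8541+2.3511i, -1.8541+3.8042i]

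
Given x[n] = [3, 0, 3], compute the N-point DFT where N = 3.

X[k] = Σ(n=0 to 2) x[n] · ω_3^(nk)
where ω_3 = e^(-2πi/3)

Computing each X[k]:
X[0] = 6
X[1] = 1.5000+2.5981i
X[2] = 1.5000-2.5981i

X = [6, 1.5000+2.5981i, 1.5000-2.5981i]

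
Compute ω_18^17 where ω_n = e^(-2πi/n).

ω_18^17 = e^(-2πi·17/18)
= cos(-2π·17/18) + i·sin(-2π·17/18)
= cos(-34π/18) + i·sin(-34π/18)

ω_18^17 = cos(-34π/18) + i·sin(-34π/18) = 0.9397+0.3420i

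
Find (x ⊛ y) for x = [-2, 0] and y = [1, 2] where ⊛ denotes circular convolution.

(x ⊛ y)[n] = Σ(m=0 to 1) x[m] · y[(n-m) mod 2]

Computing each output sample:
(x ⊛ y)[0] = -2
(x ⊛ y)[1] = -4

x ⊛ y = [-2, -4]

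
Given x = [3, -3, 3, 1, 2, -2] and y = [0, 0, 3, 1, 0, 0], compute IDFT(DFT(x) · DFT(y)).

(x ⊛ y)[n] = Σ(m=0 to 5) x[m] · y[(n-m) mod 6]

Computing each output sample:
(x ⊛ y)[0] = 7
(x ⊛ y)[1] = -4
(x ⊛ y)[2] = 7
(x ⊛ y)[3] = -6
(x ⊛ y)[4] = 6
(x ⊛ y)[5] = 6

x ⊛ y = [7, -4, 7, -6, 6, 6]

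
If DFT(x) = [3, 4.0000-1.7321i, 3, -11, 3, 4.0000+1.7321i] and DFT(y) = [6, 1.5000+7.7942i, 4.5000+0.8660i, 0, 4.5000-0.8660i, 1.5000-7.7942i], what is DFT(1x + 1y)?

By linearity: DFT(1x + 1y) = 1·DFT(x) + 1·DFT(y)
= 1·[3, 4.0000-1.7321i, 3, -11, 3, 4.0000+1.7321i] + 1·[6, 1.5000+7.7942i, 4.5000+0.8660i, 0, 4.5000-0.8660i, 1.5000-7.7942i]

Computing element-wise:
Z[0] = 1·(3) + 1·(6) = 9
Z[1] = 1·(4.0000-1.7321i) + 1·(1.5000+7.7942i) = 5.5000+6.0621i
Z[2] = 1·(3) + 1·(4.5000+0.8660i) = 7.5000+0.8660i
Z[3] = 1·(-11) + 1·(0) = -11
Z[4] = 1·(3) + 1·(4.5000-0.8660i) = 7.5000-0.8660i
Z[5] = 1·(4.0000+1.7321i) + 1·(1.5000-7.7942i) = 5.5000-6.0621i

DFT(1x + 1y) = 1·X + 1·Y = [9, 5.5000+6.0621i, 7.5000+0.8660i, -11, 7.5000-0.8660i, 5.5000-6.0621i]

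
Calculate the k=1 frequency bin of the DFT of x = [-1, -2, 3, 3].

X[1] = Σ(n=0 to 3) x[n] · ω_4^(1n) where ω_4 = e^(-2πi/4)
= (-1)·ω_4^0 + (-2)·ω_4^1 + (3)·ω_4^2 + (3)·ω_4^3

X[1] = -4+5i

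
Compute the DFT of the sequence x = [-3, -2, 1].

X[k] = Σ(n=0 to 2) x[n] · ω_3^(nk)
where ω_3 = e^(-2πi/3)

Computing each X[k]:
X[0] = -4
X[1] = -2.5000+2.5981i
X[2] = -2.5000-2.5981i

X = [-4, -2.5000+2.5981i, -2.5000-2.5981i]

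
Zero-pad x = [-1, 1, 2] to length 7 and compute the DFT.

Original 3-point DFT: [2, -2.5000+0.8660i, -2.5000-0.8660i]
Zero-padded 7-point DFT provides frequency interpolation.

DFT_7([x, 0, ...]) = [2, -0.8216-2.7317i, -3.0245-0.1072i, -0.6540+1.1298i, -0.6540-1.1298i, -3.0245+0.1072i, -0.8216+2.7317i]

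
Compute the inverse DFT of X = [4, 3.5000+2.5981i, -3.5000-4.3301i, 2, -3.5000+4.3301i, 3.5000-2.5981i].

x[n] = (1/6) Σ(k=0 to 5) X[k] · e^(2πikn/6)

Computing each x[n]:
x[0] = 1
x[1] = 2
x[2] = -1
x[3] = -2
x[4] = 3
x[5] = 1

x = [1, 2, -1, -2, 3, 1]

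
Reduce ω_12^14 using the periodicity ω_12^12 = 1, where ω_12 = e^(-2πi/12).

Since ω_12^12 = 1, powers reduce modulo 12.
14 mod 12 = 2
So ω_12^14 = ω_12^2 = e^(-2πi·2/12)

ω_12^14 = ω_12^2 = 0.5000-0.8660i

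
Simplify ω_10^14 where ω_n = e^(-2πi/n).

Since ω_10^10 = 1, powers reduce modulo 10.
14 mod 10 = 4
So ω_10^14 = ω_10^4 = e^(-2πi·4/10)

ω_10^14 = ω_10^4 = -0.8090-0.5878i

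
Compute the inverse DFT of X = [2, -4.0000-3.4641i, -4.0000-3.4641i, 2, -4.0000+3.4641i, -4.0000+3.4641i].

x[n] = (1/6) Σ(k=0 to 5) X[k] · e^(2πikn/6)

Computing each x[n]:
x[0] = -2
x[1] = 2
x[2] = 2
x[3] = 0
x[4] = 2
x[5] = -2

x = [-2, 2, 2, 0, 2, -2]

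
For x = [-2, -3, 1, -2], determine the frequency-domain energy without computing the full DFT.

Parseval: Σ|x[n]|² = (1/N)Σ|X[k]|², so Σ|X[k]|² = N·Σ|x[n]|² = 4·18.0000

Σ|X[k]|² = N·Σ|x[n]|² = 4·18.0000 = 72.0000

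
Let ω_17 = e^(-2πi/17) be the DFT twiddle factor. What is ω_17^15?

ω_17^15 = e^(-2πi·15/17)
= cos(-2π·15/17) + i·sin(-2π·15/17)
= cos(-30π/17) + i·sin(-30π/17)

ω_17^15 = cos(-30π/17) + i·sin(-30π/17) = 0.7390+0.6737i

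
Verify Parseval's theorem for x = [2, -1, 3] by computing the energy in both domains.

Time domain:
Σ|x[n]|² = |2|² + |-1|² + |3|² = 14.0000

Frequency domain:
(1/3)Σ|X[k]|² = (1/3)(|4|² + |1.0000+3.4641i|² + |1.0000-3.4641i|²) = (1/3)·42.0000 = 14.0000

Both sides agree, confirming Parseval's theorem.

Σ|x[n]|² = (1/N)Σ|X[k]|² = 14.0000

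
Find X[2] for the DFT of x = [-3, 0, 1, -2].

X[2] = Σ(n=0 to 3) x[n] · ω_4^(2n) where ω_4 = e^(-2πi/4)
= (-3)·ω_4^0 + (0)·ω_4^2 + (1)·ω_4^4 + (-2)·ω_4^6

X[2] = 0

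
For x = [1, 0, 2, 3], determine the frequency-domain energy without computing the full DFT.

Parseval: Σ|x[n]|² = (1/N)Σ|X[k]|², so Σ|X[k]|² = N·Σ|x[n]|² = 4·14.0000

Σ|X[k]|² = N·Σ|x[n]|² = 4·14.0000 = 56.0000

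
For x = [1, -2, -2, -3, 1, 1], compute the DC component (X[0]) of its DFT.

X[0] = Σ(n=0 to 5) x[n] · ω_6^0 = Σ x[n]
= (1) + (-2) + (-2) + (-3) + (1) + (1)

X[0] = -4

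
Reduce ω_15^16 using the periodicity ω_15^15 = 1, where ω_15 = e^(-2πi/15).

Since ω_15^15 = 1, powers reduce modulo 15.
16 mod 15 = 1
So ω_15^16 = ω_15^1 = e^(-2πi·1/15)

ω_15^16 = ω_15^1 = 0.9135-0.4067i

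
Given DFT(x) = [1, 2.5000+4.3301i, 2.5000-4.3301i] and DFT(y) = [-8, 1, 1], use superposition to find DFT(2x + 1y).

By linearity: DFT(2x + 1y) = 2·DFT(x) + 1·DFT(y)
= 2·[1, 2.5000+4.3301i, 2.5000-4.3301i] + 1·[-8, 1, 1]

Computing element-wise:
Z[0] = 2·(1) + 1·(-8) = -6
Z[1] = 2·(2.5000+4.3301i) + 1·(1) = 6.0000+8.6602i
Z[2] = 2·(2.5000-4.3301i) + 1·(1) = 6.0000-8.6602i

DFT(2x + 1y) = 2·X + 1·Y = [-6, 6.0000+8.6602i, 6.0000-8.6602i]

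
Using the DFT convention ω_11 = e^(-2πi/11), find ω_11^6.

ω_11^6 = e^(-2πi·6/11)
= cos(-2π·6/11) + i·sin(-2π·6/11)
= cos(-12π/11) + i·sin(-12π/11)

ω_11^6 = cos(-12π/11) + i·sin(-12π/11) = -0.9595+0.2817i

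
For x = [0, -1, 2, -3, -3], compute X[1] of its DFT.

X[1] = Σ(n=0 to 4) x[n] · ω_5^(1n) where ω_5 = e^(-2πi/5)
= (0)·ω_5^0 + (-1)·ω_5^1 + (2)·ω_5^2 + (-3)·ω_5^3 + (-3)·ω_5^4

X[1] = -0.4271-4.8410i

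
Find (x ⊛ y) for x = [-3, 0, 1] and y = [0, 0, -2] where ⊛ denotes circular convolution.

(x ⊛ y)[n] = Σ(m=0 to 2) x[m] · y[(n-m) mod 3]

Computing each output sample:
(x ⊛ y)[0] = 0
(x ⊛ y)[1] = -2
(x ⊛ y)[2] = 6

x ⊛ y = [0, -2, 6]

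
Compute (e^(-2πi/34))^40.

Since ω_34^34 = 1, powers reduce modulo 34.
40 mod 34 = 6
So ω_34^40 = ω_34^6 = e^(-2πi·6/34)

ω_34^40 = ω_34^6 = 0.4457-0.8952i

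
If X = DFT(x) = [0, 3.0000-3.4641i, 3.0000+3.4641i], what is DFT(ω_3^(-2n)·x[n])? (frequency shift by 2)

Modulation property: DFT(ω_3^(-2n)·x[n]) = X[(k-2) mod 3], so circularly shift X by 2 positions.

X[k-2] = [3.0000-3.4641i, 3.0000+3.4641i, 0]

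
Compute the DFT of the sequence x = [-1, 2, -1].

X[k] = Σ(n=0 to 2) x[n] · ω_3^(nk)
where ω_3 = e^(-2πi/3)

Computing each X[k]:
X[0] = 0
X[1] = -1.5000-2.5981i
X[2] = -1.5000+2.5981i

X = [0, -1.5000-2.5981i, -1.5000+2.5981i]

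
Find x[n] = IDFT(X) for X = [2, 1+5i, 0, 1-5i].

x[n] = (1/4) Σ(k=0 to 3) X[k] · e^(2πikn/4)

Computing each x[n]:
x[0] = 1
x[1] = -2
x[2] = 0
x[3] = 3

x = [1, -2, 0, 3]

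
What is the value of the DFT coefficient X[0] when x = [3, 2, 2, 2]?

X[0] = Σ(n=0 to 3) x[n] · ω_4^0 = Σ x[n]
= (3) + (2) + (2) + (2)

X[0] = 9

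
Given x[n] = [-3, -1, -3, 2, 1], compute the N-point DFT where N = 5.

X[k] = Σ(n=0 to 4) x[n] · ω_5^(nk)
where ω_5 = e^(-2πi/5)

Computing each X[k]:
X[0] = -4
X[1] = -2.1910+4.8410i
X[2] = -3.3090-3.5797i
X[3] = -3.3090+3.5797i
X[4] = -2.1910-4.8410i

X = [-4, -2.1910+4.8410i, -3.3090-3.5797i, -3.3090+3.5797i, -2.1910-4.8410i]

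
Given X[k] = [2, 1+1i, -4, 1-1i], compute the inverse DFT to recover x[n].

x[n] = (1/4) Σ(k=0 to 3) X[k] · e^(2πikn/4)

Computing each x[n]:
x[0] = 0
x[1] = 1
x[2] = -1
x[3] = 2

x = [0, 1, -1, 2]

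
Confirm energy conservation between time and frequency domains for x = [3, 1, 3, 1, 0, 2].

Time domain:
Σ|x[n]|² = |3|² + |1|² + |3|² + |1|² + |0|² + |2|² = 24.0000

Frequency domain:
(1/6)Σ|X[k]|² = (1/6)(|10|² + |2.0000-1.7321i|² + |1.0000+3.4641i|² + |2|² + |1.0000-3.4641i|² + |2.0000+1.7321i|²) = (1/6)·144.0000 = 24.0000

Both sides agree, confirming Parseval's theorem.

Σ|x[n]|² = (1/N)Σ|X[k]|² = 24.0000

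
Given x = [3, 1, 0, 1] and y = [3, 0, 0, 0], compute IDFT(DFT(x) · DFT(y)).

(x ⊛ y)[n] = Σ(m=0 to 3) x[m] · y[(n-m) mod 4]

Computing each output sample:
(x ⊛ y)[0] = 9
(x ⊛ y)[1] = 3
(x ⊛ y)[2] = 0
(x ⊛ y)[3] = 3

x ⊛ y = [9, 3, 0, 3]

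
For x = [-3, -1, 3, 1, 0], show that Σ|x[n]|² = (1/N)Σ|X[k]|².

Time domain:
Σ|x[n]|² = |-3|² + |-1|² + |3|² + |1|² + |0|² = 20.0000

Frequency domain:
(1/5)Σ|X[k]|² = (1/5)(|0|² + |-6.5451-0.2245i|² + |-0.9549+2.4899i|² + |-0.9549-2.4899i|² + |-6.5451+0.2245i|²) = (1/5)·100.0000 = 20.0000

Both sides agree, confirming Parseval's theorem.

Σ|x[n]|² = (1/N)Σ|X[k]|² = 20.0000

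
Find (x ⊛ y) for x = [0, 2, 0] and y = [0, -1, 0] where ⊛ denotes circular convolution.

(x ⊛ y)[n] = Σ(m=0 to 2) x[m] · y[(n-m) mod 3]

Computing each output sample:
(x ⊛ y)[0] = 0
(x ⊛ y)[1] = 0
(x ⊛ y)[2] = -2

x ⊛ y = [0, 0, -2]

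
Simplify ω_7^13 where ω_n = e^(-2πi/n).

Since ω_7^7 = 1, powers reduce modulo 7.
13 mod 7 = 6
So ω_7^13 = ω_7^6 = e^(-2πi·6/7)

ω_7^13 = ω_7^6 = 0.6235+0.7818i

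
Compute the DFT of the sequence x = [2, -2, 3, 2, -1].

X[k] = Σ(n=0 to 4) x[n] · ω_5^(nk)
where ω_5 = e^(-2πi/5)

Computing each X[k]:
X[0] = 4
X[1] = -2.9721+0.3633i
X[2] = 5.9721+1.5388i
X[3] = 5.9721-1.5388i
X[4] = -2.9721-0.3633i

X = [4, -2.9721+0.3633i, 5.9721+1.5388i, 5.9721-1.5388i, -2.9721-0.3633i]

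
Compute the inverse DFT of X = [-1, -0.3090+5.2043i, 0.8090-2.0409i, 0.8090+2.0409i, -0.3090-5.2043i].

x[n] = (1/5) Σ(k=0 to 4) X[k] · e^(2πikn/5)

Computing each x[n]:
x[0] = 0
x[1] = -2
x[2] = -2
x[3] = 2
x[4] = 1

x = [0, -2, -2, 2, 1]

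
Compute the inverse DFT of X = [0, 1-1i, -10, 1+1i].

x[n] = (1/4) Σ(k=0 to 3) X[k] · e^(2πikn/4)

Computing each x[n]:
x[0] = -2
x[1] = 3
x[2] = -3
x[3] = 2

x = [-2, 3, -3, 2]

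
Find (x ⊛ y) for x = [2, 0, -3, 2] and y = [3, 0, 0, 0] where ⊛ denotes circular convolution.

(x ⊛ y)[n] = Σ(m=0 to 3) x[m] · y[(n-m) mod 4]

Computing each output sample:
(x ⊛ y)[0] = 6
(x ⊛ y)[1] = 0
(x ⊛ y)[2] = -9
(x ⊛ y)[3] = 6

x ⊛ y = [6, 0, -9, 6]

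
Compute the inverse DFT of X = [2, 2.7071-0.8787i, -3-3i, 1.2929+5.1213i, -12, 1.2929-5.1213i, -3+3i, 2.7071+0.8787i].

x[n] = (1/8) Σ(k=0 to 7) X[k] · e^(2πikn/8)

Computing each x[n]:
x[0] = -1
x[1] = 2
x[2] = 1
x[3] = 0
x[4] = -3
x[5] = 3
x[6] = -2
x[7] = 2

x = [-1, 2, 1, 0, -3, 3, -2, 2]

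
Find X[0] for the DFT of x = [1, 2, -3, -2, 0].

X[0] = Σ(n=0 to 4) x[n] · ω_5^0 = Σ x[n]
= (1) + (2) + (-3) + (-2) + (0)

X[0] = -2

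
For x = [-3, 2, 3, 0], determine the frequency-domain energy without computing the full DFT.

Parseval: Σ|x[n]|² = (1/N)Σ|X[k]|², so Σ|X[k]|² = N·Σ|x[n]|² = 4·22.0000

Σ|X[k]|² = N·Σ|x[n]|² = 4·22.0000 = 88.0000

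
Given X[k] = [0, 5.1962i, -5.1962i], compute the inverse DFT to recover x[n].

x[n] = (1/3) Σ(k=0 to 2) X[k] · e^(2πikn/3)

Computing each x[n]:
x[0] = 0
x[1] = -3
x[2] = 3

x = [0, -3, 3]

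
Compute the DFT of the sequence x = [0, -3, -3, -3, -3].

X[k] = Σ(n=0 to 4) x[n] · ω_5^(nk)
where ω_5 = e^(-2πi/5)

Computing each X[k]:
X[0] = -12
X[1] = 3
X[2] = 3
X[3] = 3
X[4] = 3

X = [-12, 3, 3, 3, 3]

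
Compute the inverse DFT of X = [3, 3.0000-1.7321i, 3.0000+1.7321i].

x[n] = (1/3) Σ(k=0 to 2) X[k] · e^(2πikn/3)

Computing each x[n]:
x[0] = 3
x[1] = 1
x[2] = -1

x = [3, 1, -1]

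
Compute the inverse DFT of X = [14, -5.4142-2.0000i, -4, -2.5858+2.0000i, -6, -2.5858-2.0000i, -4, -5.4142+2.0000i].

x[n] = (1/8) Σ(k=0 to 7) X[k] · e^(2πikn/8)

Computing each x[n]:
x[0] = -2
x[1] = 2
x[2] = 3
x[3] = 3
x[4] = 2
x[5] = 3
x[6] = 1
x[7] = 2

x = [-2, 2, 3, 3, 2, 3, 1, 2]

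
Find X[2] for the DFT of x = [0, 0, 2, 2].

X[2] = Σ(n=0 to 3) x[n] · ω_4^(2n) where ω_4 = e^(-2πi/4)
= (0)·ω_4^0 + (0)·ω_4^2 + (2)·ω_4^4 + (2)·ω_4^6

X[2] = 0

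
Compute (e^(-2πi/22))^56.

Since ω_22^22 = 1, powers reduce modulo 22.
56 mod 22 = 12
So ω_22^56 = ω_22^12 = e^(-2πi·12/22)

ω_22^56 = ω_22^12 = -0.9595+0.2817i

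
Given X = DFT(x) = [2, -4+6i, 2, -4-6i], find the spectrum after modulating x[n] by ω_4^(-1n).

Modulation property: DFT(ω_4^(-1n)·x[n]) = X[(k-1) mod 4], so circularly shift X by 1 positions.

X[k-1] = [-4-6i, 2, -4+6i, 2]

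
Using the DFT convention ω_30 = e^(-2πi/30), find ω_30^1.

ω_30^1 = e^(-2πi·1/30)
= cos(-2π·1/30) + i·sin(-2π·1/30)
= cos(-2π/30) + i·sin(-2π/30)

ω_30^1 = cos(-2π/30) + i·sin(-2π/30) = 0.9781-0.2079i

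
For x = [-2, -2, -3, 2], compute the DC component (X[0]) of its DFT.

X[0] = Σ(n=0 to 3) x[n] · ω_4^0 = Σ x[n]
= (-2) + (-2) + (-3) + (2)

X[0] = -5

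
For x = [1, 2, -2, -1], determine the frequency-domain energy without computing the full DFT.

Parseval: Σ|x[n]|² = (1/N)Σ|X[k]|², so Σ|X[k]|² = N·Σ|x[n]|² = 4·10.0000

Σ|X[k]|² = N·Σ|x[n]|² = 4·10.0000 = 40.0000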